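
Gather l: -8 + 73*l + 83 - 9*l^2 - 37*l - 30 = -9*l^2 + 36*l + 45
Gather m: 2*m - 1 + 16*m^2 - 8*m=16*m^2 - 6*m - 1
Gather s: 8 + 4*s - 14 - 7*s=-3*s - 6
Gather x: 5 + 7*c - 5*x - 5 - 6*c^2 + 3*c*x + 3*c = -6*c^2 + 10*c + x*(3*c - 5)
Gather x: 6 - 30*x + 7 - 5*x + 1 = 14 - 35*x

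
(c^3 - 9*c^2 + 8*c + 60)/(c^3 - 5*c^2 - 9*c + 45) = (c^2 - 4*c - 12)/(c^2 - 9)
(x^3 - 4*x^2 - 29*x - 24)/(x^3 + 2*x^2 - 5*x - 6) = (x - 8)/(x - 2)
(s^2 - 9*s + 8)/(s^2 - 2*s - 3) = (-s^2 + 9*s - 8)/(-s^2 + 2*s + 3)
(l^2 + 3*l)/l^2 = (l + 3)/l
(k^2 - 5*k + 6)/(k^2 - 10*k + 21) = (k - 2)/(k - 7)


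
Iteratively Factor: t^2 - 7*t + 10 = (t - 2)*(t - 5)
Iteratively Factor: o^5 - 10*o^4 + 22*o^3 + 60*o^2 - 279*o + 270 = (o + 3)*(o^4 - 13*o^3 + 61*o^2 - 123*o + 90) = (o - 2)*(o + 3)*(o^3 - 11*o^2 + 39*o - 45) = (o - 3)*(o - 2)*(o + 3)*(o^2 - 8*o + 15) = (o - 5)*(o - 3)*(o - 2)*(o + 3)*(o - 3)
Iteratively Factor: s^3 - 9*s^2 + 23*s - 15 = (s - 5)*(s^2 - 4*s + 3) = (s - 5)*(s - 1)*(s - 3)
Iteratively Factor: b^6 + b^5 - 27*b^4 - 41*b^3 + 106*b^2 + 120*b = (b)*(b^5 + b^4 - 27*b^3 - 41*b^2 + 106*b + 120) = b*(b + 4)*(b^4 - 3*b^3 - 15*b^2 + 19*b + 30) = b*(b + 1)*(b + 4)*(b^3 - 4*b^2 - 11*b + 30) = b*(b - 2)*(b + 1)*(b + 4)*(b^2 - 2*b - 15) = b*(b - 5)*(b - 2)*(b + 1)*(b + 4)*(b + 3)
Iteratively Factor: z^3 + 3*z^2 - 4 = (z + 2)*(z^2 + z - 2) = (z - 1)*(z + 2)*(z + 2)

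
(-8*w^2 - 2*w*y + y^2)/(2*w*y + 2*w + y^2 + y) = (-4*w + y)/(y + 1)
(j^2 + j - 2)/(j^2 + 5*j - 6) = (j + 2)/(j + 6)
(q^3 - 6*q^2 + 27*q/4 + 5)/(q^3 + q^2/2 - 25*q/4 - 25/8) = 2*(q - 4)/(2*q + 5)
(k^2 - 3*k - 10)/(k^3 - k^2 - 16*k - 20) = 1/(k + 2)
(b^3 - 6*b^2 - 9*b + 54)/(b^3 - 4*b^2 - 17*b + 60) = (b^2 - 3*b - 18)/(b^2 - b - 20)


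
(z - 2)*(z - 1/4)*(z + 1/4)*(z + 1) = z^4 - z^3 - 33*z^2/16 + z/16 + 1/8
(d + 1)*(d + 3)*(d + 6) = d^3 + 10*d^2 + 27*d + 18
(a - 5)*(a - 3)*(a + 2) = a^3 - 6*a^2 - a + 30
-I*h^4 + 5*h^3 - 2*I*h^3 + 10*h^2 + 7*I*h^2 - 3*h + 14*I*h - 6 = (h + 2)*(h + I)*(h + 3*I)*(-I*h + 1)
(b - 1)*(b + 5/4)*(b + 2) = b^3 + 9*b^2/4 - 3*b/4 - 5/2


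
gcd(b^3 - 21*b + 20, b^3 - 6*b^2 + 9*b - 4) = b^2 - 5*b + 4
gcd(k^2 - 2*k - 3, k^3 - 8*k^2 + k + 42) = k - 3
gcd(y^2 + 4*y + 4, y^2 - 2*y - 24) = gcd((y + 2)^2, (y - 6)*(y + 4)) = 1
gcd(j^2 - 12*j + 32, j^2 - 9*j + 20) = j - 4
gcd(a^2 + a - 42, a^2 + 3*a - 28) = a + 7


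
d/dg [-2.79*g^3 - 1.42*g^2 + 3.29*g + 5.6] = -8.37*g^2 - 2.84*g + 3.29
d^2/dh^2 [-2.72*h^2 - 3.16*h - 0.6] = -5.44000000000000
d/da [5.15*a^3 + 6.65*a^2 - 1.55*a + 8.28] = 15.45*a^2 + 13.3*a - 1.55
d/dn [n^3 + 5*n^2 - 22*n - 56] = 3*n^2 + 10*n - 22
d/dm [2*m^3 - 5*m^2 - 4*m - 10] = 6*m^2 - 10*m - 4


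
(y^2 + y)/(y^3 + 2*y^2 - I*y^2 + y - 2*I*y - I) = y/(y^2 + y*(1 - I) - I)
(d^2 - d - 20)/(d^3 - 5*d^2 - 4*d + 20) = (d + 4)/(d^2 - 4)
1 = 1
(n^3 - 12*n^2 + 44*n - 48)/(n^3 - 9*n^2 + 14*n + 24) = (n - 2)/(n + 1)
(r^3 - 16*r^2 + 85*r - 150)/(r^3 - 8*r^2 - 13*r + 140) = (r^2 - 11*r + 30)/(r^2 - 3*r - 28)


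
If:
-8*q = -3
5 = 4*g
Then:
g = 5/4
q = 3/8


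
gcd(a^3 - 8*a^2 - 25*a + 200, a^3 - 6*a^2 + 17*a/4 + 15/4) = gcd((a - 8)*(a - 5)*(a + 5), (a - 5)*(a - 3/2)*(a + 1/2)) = a - 5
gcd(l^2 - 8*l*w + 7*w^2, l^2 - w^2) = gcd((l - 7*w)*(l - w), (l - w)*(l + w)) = -l + w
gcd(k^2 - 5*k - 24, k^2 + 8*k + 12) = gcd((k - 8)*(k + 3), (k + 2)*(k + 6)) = 1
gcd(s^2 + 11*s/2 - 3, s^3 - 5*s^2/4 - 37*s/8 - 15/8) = 1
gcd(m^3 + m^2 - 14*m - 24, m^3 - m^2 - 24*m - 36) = m^2 + 5*m + 6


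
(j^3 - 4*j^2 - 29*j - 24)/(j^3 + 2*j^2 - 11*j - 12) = (j^2 - 5*j - 24)/(j^2 + j - 12)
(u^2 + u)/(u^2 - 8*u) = (u + 1)/(u - 8)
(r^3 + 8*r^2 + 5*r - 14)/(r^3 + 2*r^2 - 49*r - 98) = (r - 1)/(r - 7)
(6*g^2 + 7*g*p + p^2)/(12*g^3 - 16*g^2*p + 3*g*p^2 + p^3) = (g + p)/(2*g^2 - 3*g*p + p^2)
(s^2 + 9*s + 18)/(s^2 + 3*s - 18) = (s + 3)/(s - 3)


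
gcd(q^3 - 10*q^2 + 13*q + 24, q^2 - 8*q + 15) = q - 3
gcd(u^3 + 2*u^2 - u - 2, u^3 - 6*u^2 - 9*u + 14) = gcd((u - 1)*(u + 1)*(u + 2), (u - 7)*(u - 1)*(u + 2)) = u^2 + u - 2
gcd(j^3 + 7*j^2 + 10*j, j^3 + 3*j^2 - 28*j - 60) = j + 2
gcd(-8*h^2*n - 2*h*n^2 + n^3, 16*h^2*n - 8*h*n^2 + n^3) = 4*h*n - n^2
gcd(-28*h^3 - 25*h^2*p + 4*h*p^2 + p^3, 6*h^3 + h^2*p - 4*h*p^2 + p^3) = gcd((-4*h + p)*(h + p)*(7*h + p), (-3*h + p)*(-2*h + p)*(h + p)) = h + p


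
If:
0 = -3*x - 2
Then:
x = -2/3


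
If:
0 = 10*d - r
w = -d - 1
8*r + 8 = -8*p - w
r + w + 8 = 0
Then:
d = -7/9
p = 245/36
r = -70/9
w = -2/9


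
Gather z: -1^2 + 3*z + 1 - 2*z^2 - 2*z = -2*z^2 + z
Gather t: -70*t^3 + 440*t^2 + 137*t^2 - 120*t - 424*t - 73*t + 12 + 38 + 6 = -70*t^3 + 577*t^2 - 617*t + 56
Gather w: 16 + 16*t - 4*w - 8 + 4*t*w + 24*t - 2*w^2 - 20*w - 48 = 40*t - 2*w^2 + w*(4*t - 24) - 40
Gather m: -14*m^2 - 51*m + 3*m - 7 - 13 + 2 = -14*m^2 - 48*m - 18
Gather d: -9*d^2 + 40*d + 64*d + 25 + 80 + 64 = -9*d^2 + 104*d + 169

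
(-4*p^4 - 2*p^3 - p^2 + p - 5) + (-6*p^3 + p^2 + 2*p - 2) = -4*p^4 - 8*p^3 + 3*p - 7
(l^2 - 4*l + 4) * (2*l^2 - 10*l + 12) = 2*l^4 - 18*l^3 + 60*l^2 - 88*l + 48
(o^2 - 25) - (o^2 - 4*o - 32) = 4*o + 7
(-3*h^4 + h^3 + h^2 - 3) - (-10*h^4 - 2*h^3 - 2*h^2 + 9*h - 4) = 7*h^4 + 3*h^3 + 3*h^2 - 9*h + 1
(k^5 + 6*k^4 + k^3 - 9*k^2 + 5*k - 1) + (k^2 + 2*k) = k^5 + 6*k^4 + k^3 - 8*k^2 + 7*k - 1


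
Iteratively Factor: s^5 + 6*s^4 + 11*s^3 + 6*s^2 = (s)*(s^4 + 6*s^3 + 11*s^2 + 6*s) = s*(s + 1)*(s^3 + 5*s^2 + 6*s) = s^2*(s + 1)*(s^2 + 5*s + 6) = s^2*(s + 1)*(s + 3)*(s + 2)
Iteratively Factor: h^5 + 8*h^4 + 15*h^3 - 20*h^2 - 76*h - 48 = (h + 2)*(h^4 + 6*h^3 + 3*h^2 - 26*h - 24) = (h + 2)*(h + 3)*(h^3 + 3*h^2 - 6*h - 8) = (h - 2)*(h + 2)*(h + 3)*(h^2 + 5*h + 4) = (h - 2)*(h + 1)*(h + 2)*(h + 3)*(h + 4)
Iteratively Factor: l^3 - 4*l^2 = (l - 4)*(l^2) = l*(l - 4)*(l)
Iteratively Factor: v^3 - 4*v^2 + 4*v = (v - 2)*(v^2 - 2*v) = v*(v - 2)*(v - 2)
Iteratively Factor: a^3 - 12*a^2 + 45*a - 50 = (a - 2)*(a^2 - 10*a + 25) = (a - 5)*(a - 2)*(a - 5)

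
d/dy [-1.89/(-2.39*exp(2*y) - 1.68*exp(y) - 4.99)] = (-9.0342*exp(y) - 3.1752)*exp(y)/(2.39*exp(2*y) + 1.68*exp(y) + 4.99)^2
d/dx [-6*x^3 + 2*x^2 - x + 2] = -18*x^2 + 4*x - 1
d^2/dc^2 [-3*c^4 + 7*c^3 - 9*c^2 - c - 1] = -36*c^2 + 42*c - 18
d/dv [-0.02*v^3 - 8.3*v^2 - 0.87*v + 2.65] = -0.06*v^2 - 16.6*v - 0.87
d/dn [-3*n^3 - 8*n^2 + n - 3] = -9*n^2 - 16*n + 1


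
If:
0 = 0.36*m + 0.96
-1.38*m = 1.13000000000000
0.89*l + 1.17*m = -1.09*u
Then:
No Solution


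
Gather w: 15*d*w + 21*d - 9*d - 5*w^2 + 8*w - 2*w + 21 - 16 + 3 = 12*d - 5*w^2 + w*(15*d + 6) + 8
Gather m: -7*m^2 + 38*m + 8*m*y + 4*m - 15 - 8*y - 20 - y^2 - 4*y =-7*m^2 + m*(8*y + 42) - y^2 - 12*y - 35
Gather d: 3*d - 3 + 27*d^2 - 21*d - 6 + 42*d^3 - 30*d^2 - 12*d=42*d^3 - 3*d^2 - 30*d - 9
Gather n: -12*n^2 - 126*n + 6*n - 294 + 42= -12*n^2 - 120*n - 252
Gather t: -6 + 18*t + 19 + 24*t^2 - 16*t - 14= 24*t^2 + 2*t - 1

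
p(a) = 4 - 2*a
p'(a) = -2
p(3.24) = -2.48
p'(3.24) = -2.00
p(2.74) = -1.48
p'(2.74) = -2.00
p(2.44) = -0.88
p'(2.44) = -2.00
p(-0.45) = 4.90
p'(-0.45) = -2.00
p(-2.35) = 8.70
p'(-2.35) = -2.00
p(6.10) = -8.20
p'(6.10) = -2.00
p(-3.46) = 10.92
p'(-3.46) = -2.00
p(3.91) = -3.82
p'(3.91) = -2.00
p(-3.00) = 10.00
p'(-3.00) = -2.00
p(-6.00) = 16.00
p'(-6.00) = -2.00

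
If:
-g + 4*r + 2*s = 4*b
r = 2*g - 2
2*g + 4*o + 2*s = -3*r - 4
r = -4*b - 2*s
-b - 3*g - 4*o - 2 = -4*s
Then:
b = 4/73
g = 94/73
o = -137/73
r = 42/73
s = -29/73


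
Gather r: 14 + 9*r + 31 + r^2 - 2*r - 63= r^2 + 7*r - 18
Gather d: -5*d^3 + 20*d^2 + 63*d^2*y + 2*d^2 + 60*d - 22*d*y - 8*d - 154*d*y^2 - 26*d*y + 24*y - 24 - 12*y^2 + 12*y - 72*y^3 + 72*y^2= -5*d^3 + d^2*(63*y + 22) + d*(-154*y^2 - 48*y + 52) - 72*y^3 + 60*y^2 + 36*y - 24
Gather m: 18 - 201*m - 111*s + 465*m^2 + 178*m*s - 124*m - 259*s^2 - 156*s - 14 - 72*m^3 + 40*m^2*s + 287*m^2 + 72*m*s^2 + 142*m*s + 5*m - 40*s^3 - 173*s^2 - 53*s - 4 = -72*m^3 + m^2*(40*s + 752) + m*(72*s^2 + 320*s - 320) - 40*s^3 - 432*s^2 - 320*s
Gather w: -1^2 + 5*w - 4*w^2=-4*w^2 + 5*w - 1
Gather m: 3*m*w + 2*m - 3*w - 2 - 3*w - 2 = m*(3*w + 2) - 6*w - 4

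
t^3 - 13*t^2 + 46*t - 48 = (t - 8)*(t - 3)*(t - 2)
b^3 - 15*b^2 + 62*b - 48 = (b - 8)*(b - 6)*(b - 1)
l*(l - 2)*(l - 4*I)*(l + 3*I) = l^4 - 2*l^3 - I*l^3 + 12*l^2 + 2*I*l^2 - 24*l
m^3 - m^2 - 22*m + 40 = (m - 4)*(m - 2)*(m + 5)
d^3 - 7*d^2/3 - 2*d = d*(d - 3)*(d + 2/3)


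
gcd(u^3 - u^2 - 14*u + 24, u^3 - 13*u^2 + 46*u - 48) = u^2 - 5*u + 6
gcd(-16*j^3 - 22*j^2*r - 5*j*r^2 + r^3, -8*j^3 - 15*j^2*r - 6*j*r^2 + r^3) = -8*j^2 - 7*j*r + r^2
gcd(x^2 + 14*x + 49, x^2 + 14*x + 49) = x^2 + 14*x + 49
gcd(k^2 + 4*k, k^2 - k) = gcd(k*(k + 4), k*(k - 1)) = k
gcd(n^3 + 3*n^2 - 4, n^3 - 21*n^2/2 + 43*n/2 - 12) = n - 1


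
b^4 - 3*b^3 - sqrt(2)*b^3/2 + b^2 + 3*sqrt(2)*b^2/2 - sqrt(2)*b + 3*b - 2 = (b - 2)*(b - 1)*(b - sqrt(2))*(b + sqrt(2)/2)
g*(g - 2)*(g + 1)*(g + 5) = g^4 + 4*g^3 - 7*g^2 - 10*g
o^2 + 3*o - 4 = (o - 1)*(o + 4)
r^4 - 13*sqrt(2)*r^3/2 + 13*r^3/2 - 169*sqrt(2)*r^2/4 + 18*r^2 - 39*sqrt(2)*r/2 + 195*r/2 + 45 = (r + 1/2)*(r + 6)*(r - 5*sqrt(2))*(r - 3*sqrt(2)/2)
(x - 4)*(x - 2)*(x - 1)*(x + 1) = x^4 - 6*x^3 + 7*x^2 + 6*x - 8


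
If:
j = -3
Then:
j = -3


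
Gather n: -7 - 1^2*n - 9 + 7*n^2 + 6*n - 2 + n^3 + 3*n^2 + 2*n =n^3 + 10*n^2 + 7*n - 18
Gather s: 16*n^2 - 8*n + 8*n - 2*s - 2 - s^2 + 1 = 16*n^2 - s^2 - 2*s - 1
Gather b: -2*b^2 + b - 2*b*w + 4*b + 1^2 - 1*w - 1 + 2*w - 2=-2*b^2 + b*(5 - 2*w) + w - 2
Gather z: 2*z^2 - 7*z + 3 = 2*z^2 - 7*z + 3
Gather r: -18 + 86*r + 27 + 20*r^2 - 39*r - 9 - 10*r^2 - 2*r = 10*r^2 + 45*r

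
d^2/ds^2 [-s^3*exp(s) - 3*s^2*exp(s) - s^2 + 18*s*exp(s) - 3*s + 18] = -s^3*exp(s) - 9*s^2*exp(s) + 30*exp(s) - 2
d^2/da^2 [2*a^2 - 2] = 4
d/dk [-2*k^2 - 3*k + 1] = -4*k - 3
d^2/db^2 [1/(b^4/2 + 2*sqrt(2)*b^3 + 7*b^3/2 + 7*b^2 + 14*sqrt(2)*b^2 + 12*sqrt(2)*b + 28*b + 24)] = 4*(-(6*b^2 + 12*sqrt(2)*b + 21*b + 14 + 28*sqrt(2))*(b^4 + 4*sqrt(2)*b^3 + 7*b^3 + 14*b^2 + 28*sqrt(2)*b^2 + 24*sqrt(2)*b + 56*b + 48) + (4*b^3 + 12*sqrt(2)*b^2 + 21*b^2 + 28*b + 56*sqrt(2)*b + 24*sqrt(2) + 56)^2)/(b^4 + 4*sqrt(2)*b^3 + 7*b^3 + 14*b^2 + 28*sqrt(2)*b^2 + 24*sqrt(2)*b + 56*b + 48)^3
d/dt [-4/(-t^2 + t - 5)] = 4*(1 - 2*t)/(t^2 - t + 5)^2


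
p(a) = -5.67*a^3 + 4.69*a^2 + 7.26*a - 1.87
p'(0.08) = 7.90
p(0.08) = -1.26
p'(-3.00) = -173.97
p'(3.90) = -214.88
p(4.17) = -301.18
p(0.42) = 1.59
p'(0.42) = 8.20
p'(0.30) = 8.54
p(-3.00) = 171.65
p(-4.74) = 672.93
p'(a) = -17.01*a^2 + 9.38*a + 7.26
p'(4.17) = -249.41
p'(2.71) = -92.24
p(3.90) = -238.56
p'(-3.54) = -239.11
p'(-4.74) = -419.38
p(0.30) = 0.58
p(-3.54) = 282.73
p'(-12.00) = -2554.74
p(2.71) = -60.60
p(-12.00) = 10384.13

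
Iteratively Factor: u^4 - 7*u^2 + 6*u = (u - 2)*(u^3 + 2*u^2 - 3*u) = u*(u - 2)*(u^2 + 2*u - 3) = u*(u - 2)*(u + 3)*(u - 1)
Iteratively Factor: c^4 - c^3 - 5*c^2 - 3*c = (c + 1)*(c^3 - 2*c^2 - 3*c) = c*(c + 1)*(c^2 - 2*c - 3) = c*(c + 1)^2*(c - 3)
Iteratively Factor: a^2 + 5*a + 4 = (a + 4)*(a + 1)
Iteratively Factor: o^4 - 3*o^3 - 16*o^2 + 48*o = (o - 4)*(o^3 + o^2 - 12*o) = o*(o - 4)*(o^2 + o - 12) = o*(o - 4)*(o + 4)*(o - 3)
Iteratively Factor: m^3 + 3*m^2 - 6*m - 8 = (m + 1)*(m^2 + 2*m - 8) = (m - 2)*(m + 1)*(m + 4)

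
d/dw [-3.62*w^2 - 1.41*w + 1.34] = -7.24*w - 1.41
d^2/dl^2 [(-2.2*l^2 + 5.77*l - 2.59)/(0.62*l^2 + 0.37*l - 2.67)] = (-1.77635683940025e-15*l^4 + 5.445336*l^3 - 27.824856*l^2 + 53.745072*l - 29.250908)/(0.238328*l^6 + 0.426684*l^5 - 2.82441*l^4 - 3.624335*l^3 + 12.163185*l^2 + 7.913079*l - 19.034163)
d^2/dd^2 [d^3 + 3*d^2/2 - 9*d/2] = 6*d + 3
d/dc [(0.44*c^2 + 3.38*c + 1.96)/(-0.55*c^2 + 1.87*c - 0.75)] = (2.6818*c^2 + 1.496*c - 6.2002)/(0.3025*c^4 - 2.057*c^3 + 4.3219*c^2 - 2.805*c + 0.5625)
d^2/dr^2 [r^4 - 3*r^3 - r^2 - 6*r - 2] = 12*r^2 - 18*r - 2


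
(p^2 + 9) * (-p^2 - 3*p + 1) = -p^4 - 3*p^3 - 8*p^2 - 27*p + 9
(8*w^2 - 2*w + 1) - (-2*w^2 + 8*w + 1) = 10*w^2 - 10*w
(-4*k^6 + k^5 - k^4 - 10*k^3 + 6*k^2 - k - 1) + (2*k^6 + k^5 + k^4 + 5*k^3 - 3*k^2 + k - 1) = -2*k^6 + 2*k^5 - 5*k^3 + 3*k^2 - 2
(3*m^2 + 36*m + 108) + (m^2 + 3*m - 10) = 4*m^2 + 39*m + 98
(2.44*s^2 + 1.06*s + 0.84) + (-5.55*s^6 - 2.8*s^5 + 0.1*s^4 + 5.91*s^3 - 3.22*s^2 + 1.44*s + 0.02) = -5.55*s^6 - 2.8*s^5 + 0.1*s^4 + 5.91*s^3 - 0.78*s^2 + 2.5*s + 0.86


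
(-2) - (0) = -2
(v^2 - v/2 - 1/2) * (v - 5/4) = v^3 - 7*v^2/4 + v/8 + 5/8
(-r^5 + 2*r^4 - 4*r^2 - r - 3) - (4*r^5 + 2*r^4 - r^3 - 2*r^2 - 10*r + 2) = -5*r^5 + r^3 - 2*r^2 + 9*r - 5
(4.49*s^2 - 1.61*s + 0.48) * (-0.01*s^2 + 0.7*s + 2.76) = -0.0449*s^4 + 3.1591*s^3 + 11.2606*s^2 - 4.1076*s + 1.3248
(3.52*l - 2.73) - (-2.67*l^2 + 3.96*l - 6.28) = 2.67*l^2 - 0.44*l + 3.55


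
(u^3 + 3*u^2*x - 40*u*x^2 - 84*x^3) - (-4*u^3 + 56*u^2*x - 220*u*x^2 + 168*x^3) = 5*u^3 - 53*u^2*x + 180*u*x^2 - 252*x^3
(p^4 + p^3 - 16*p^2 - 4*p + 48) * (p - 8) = p^5 - 7*p^4 - 24*p^3 + 124*p^2 + 80*p - 384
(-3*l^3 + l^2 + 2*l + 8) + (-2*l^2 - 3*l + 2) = -3*l^3 - l^2 - l + 10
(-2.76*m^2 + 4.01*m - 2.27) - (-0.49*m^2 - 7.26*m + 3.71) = -2.27*m^2 + 11.27*m - 5.98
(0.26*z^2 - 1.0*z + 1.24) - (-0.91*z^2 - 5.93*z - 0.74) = 1.17*z^2 + 4.93*z + 1.98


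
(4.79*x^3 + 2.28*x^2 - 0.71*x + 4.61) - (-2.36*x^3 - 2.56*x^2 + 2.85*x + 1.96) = 7.15*x^3 + 4.84*x^2 - 3.56*x + 2.65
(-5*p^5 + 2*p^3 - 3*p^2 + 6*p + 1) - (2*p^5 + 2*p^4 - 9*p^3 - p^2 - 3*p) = -7*p^5 - 2*p^4 + 11*p^3 - 2*p^2 + 9*p + 1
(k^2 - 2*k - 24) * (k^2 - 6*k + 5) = k^4 - 8*k^3 - 7*k^2 + 134*k - 120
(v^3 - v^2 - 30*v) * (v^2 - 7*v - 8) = v^5 - 8*v^4 - 31*v^3 + 218*v^2 + 240*v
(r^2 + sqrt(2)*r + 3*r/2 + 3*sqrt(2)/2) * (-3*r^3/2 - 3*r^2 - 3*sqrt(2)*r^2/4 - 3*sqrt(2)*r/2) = -3*r^5/2 - 21*r^4/4 - 9*sqrt(2)*r^4/4 - 63*sqrt(2)*r^3/8 - 6*r^3 - 27*sqrt(2)*r^2/4 - 21*r^2/4 - 9*r/2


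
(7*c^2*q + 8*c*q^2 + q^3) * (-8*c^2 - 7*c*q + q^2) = -56*c^4*q - 113*c^3*q^2 - 57*c^2*q^3 + c*q^4 + q^5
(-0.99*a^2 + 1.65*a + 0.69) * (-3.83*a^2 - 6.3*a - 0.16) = 3.7917*a^4 - 0.0824999999999996*a^3 - 12.8793*a^2 - 4.611*a - 0.1104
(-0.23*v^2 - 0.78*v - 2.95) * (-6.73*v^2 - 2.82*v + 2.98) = 1.5479*v^4 + 5.898*v^3 + 21.3677*v^2 + 5.9946*v - 8.791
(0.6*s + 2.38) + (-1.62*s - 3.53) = -1.02*s - 1.15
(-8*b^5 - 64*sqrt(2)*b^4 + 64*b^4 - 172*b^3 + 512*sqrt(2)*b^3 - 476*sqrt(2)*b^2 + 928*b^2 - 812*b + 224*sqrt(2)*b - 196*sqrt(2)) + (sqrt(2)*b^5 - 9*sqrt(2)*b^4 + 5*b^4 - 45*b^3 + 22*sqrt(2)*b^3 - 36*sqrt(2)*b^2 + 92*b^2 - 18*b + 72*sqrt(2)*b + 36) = -8*b^5 + sqrt(2)*b^5 - 73*sqrt(2)*b^4 + 69*b^4 - 217*b^3 + 534*sqrt(2)*b^3 - 512*sqrt(2)*b^2 + 1020*b^2 - 830*b + 296*sqrt(2)*b - 196*sqrt(2) + 36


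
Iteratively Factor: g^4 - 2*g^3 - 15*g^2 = (g)*(g^3 - 2*g^2 - 15*g) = g*(g - 5)*(g^2 + 3*g) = g^2*(g - 5)*(g + 3)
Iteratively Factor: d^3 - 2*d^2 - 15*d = (d + 3)*(d^2 - 5*d) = (d - 5)*(d + 3)*(d)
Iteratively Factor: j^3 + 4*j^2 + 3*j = (j)*(j^2 + 4*j + 3) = j*(j + 3)*(j + 1)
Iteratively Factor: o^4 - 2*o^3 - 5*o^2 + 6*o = (o - 3)*(o^3 + o^2 - 2*o) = (o - 3)*(o + 2)*(o^2 - o) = o*(o - 3)*(o + 2)*(o - 1)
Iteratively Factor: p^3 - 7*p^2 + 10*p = (p - 5)*(p^2 - 2*p) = p*(p - 5)*(p - 2)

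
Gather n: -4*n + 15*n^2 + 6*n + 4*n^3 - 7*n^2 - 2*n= 4*n^3 + 8*n^2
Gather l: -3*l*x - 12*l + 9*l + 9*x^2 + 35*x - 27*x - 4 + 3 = l*(-3*x - 3) + 9*x^2 + 8*x - 1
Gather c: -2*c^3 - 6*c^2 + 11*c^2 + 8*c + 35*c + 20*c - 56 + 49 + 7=-2*c^3 + 5*c^2 + 63*c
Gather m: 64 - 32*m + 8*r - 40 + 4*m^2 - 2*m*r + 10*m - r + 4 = 4*m^2 + m*(-2*r - 22) + 7*r + 28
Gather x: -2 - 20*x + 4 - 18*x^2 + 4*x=-18*x^2 - 16*x + 2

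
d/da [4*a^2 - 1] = 8*a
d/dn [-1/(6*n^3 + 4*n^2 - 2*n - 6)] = (9*n^2 + 4*n - 1)/(2*(3*n^3 + 2*n^2 - n - 3)^2)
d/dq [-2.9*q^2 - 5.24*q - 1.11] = -5.8*q - 5.24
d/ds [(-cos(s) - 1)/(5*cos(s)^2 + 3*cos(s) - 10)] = (5*sin(s)^2 - 10*cos(s) - 18)*sin(s)/(5*cos(s)^2 + 3*cos(s) - 10)^2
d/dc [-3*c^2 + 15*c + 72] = 15 - 6*c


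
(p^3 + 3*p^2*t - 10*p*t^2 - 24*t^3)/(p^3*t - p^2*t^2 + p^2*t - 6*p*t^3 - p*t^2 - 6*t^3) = (p + 4*t)/(t*(p + 1))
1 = 1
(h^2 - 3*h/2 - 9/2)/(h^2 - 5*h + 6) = (h + 3/2)/(h - 2)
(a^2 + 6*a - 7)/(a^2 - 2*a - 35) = (-a^2 - 6*a + 7)/(-a^2 + 2*a + 35)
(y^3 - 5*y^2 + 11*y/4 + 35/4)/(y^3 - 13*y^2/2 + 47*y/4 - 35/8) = 2*(y + 1)/(2*y - 1)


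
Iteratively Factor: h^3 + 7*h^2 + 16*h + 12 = (h + 2)*(h^2 + 5*h + 6) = (h + 2)*(h + 3)*(h + 2)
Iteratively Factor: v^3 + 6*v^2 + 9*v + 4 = (v + 1)*(v^2 + 5*v + 4) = (v + 1)^2*(v + 4)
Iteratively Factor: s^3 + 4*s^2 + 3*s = (s)*(s^2 + 4*s + 3) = s*(s + 3)*(s + 1)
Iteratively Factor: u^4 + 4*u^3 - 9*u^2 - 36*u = (u - 3)*(u^3 + 7*u^2 + 12*u) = (u - 3)*(u + 3)*(u^2 + 4*u) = u*(u - 3)*(u + 3)*(u + 4)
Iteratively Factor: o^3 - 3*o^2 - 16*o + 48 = (o + 4)*(o^2 - 7*o + 12) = (o - 4)*(o + 4)*(o - 3)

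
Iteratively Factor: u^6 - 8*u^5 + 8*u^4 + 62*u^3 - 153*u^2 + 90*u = (u)*(u^5 - 8*u^4 + 8*u^3 + 62*u^2 - 153*u + 90) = u*(u - 2)*(u^4 - 6*u^3 - 4*u^2 + 54*u - 45) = u*(u - 5)*(u - 2)*(u^3 - u^2 - 9*u + 9) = u*(u - 5)*(u - 3)*(u - 2)*(u^2 + 2*u - 3) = u*(u - 5)*(u - 3)*(u - 2)*(u - 1)*(u + 3)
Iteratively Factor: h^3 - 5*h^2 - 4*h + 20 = (h - 5)*(h^2 - 4) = (h - 5)*(h - 2)*(h + 2)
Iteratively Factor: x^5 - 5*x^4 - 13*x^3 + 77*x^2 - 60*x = (x - 1)*(x^4 - 4*x^3 - 17*x^2 + 60*x) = (x - 1)*(x + 4)*(x^3 - 8*x^2 + 15*x) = x*(x - 1)*(x + 4)*(x^2 - 8*x + 15) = x*(x - 5)*(x - 1)*(x + 4)*(x - 3)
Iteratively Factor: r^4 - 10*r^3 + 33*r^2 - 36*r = (r - 4)*(r^3 - 6*r^2 + 9*r) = r*(r - 4)*(r^2 - 6*r + 9) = r*(r - 4)*(r - 3)*(r - 3)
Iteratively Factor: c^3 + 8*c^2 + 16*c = (c + 4)*(c^2 + 4*c) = (c + 4)^2*(c)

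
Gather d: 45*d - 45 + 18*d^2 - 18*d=18*d^2 + 27*d - 45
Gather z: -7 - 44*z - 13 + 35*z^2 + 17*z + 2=35*z^2 - 27*z - 18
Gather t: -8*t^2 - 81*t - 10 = -8*t^2 - 81*t - 10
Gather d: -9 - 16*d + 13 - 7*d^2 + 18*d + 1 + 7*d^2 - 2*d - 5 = 0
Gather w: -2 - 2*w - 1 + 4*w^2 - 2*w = 4*w^2 - 4*w - 3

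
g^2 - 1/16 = (g - 1/4)*(g + 1/4)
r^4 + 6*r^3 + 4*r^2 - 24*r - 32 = (r - 2)*(r + 2)^2*(r + 4)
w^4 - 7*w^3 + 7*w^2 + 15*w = w*(w - 5)*(w - 3)*(w + 1)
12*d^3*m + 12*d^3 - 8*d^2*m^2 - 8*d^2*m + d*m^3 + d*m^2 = (-6*d + m)*(-2*d + m)*(d*m + d)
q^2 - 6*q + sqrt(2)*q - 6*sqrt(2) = (q - 6)*(q + sqrt(2))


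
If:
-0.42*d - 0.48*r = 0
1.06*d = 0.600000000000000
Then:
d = 0.57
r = -0.50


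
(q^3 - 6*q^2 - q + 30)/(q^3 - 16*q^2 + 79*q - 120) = (q + 2)/(q - 8)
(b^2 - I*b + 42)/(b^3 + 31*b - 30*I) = (b - 7*I)/(b^2 - 6*I*b - 5)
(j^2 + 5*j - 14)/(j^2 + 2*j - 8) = (j + 7)/(j + 4)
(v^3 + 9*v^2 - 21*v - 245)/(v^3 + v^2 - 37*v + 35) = (v + 7)/(v - 1)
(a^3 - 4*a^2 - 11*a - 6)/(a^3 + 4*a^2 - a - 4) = (a^2 - 5*a - 6)/(a^2 + 3*a - 4)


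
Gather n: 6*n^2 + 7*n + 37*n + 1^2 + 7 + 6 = 6*n^2 + 44*n + 14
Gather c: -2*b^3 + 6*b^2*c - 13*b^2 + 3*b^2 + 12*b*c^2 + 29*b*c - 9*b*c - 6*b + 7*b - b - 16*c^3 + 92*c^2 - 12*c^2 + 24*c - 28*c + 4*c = -2*b^3 - 10*b^2 - 16*c^3 + c^2*(12*b + 80) + c*(6*b^2 + 20*b)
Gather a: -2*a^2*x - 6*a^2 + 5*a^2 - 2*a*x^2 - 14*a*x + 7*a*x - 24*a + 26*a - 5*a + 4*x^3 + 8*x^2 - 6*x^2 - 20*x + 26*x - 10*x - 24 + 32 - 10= a^2*(-2*x - 1) + a*(-2*x^2 - 7*x - 3) + 4*x^3 + 2*x^2 - 4*x - 2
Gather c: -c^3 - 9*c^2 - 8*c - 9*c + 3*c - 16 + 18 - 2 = -c^3 - 9*c^2 - 14*c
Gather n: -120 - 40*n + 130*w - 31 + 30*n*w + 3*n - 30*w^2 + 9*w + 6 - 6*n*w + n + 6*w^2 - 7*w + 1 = n*(24*w - 36) - 24*w^2 + 132*w - 144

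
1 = 1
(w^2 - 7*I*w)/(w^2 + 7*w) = (w - 7*I)/(w + 7)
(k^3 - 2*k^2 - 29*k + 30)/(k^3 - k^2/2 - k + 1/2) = 2*(k^2 - k - 30)/(2*k^2 + k - 1)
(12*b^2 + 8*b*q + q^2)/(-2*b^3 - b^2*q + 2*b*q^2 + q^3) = (6*b + q)/(-b^2 + q^2)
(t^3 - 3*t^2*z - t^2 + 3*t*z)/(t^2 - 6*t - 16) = t*(-t^2 + 3*t*z + t - 3*z)/(-t^2 + 6*t + 16)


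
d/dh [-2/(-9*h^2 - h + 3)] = 2*(-18*h - 1)/(9*h^2 + h - 3)^2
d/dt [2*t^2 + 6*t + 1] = 4*t + 6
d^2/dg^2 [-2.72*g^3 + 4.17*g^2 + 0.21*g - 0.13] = 8.34 - 16.32*g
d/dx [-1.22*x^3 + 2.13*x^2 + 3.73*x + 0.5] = -3.66*x^2 + 4.26*x + 3.73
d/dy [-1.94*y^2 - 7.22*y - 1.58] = -3.88*y - 7.22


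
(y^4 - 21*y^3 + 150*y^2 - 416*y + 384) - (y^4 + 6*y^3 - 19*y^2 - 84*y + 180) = -27*y^3 + 169*y^2 - 332*y + 204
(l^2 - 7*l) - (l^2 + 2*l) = -9*l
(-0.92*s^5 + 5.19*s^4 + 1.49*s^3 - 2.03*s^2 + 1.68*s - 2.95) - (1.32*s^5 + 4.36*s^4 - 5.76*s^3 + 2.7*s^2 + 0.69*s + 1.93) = -2.24*s^5 + 0.83*s^4 + 7.25*s^3 - 4.73*s^2 + 0.99*s - 4.88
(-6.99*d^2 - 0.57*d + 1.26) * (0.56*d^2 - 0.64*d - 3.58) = -3.9144*d^4 + 4.1544*d^3 + 26.0946*d^2 + 1.2342*d - 4.5108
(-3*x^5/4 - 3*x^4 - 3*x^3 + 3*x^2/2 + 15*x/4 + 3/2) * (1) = -3*x^5/4 - 3*x^4 - 3*x^3 + 3*x^2/2 + 15*x/4 + 3/2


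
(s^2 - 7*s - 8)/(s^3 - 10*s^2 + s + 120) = (s + 1)/(s^2 - 2*s - 15)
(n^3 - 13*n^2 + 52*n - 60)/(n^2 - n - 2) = (n^2 - 11*n + 30)/(n + 1)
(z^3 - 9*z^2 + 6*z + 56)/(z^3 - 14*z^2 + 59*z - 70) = (z^2 - 2*z - 8)/(z^2 - 7*z + 10)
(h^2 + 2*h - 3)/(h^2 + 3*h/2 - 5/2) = 2*(h + 3)/(2*h + 5)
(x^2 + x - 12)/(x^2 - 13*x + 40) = (x^2 + x - 12)/(x^2 - 13*x + 40)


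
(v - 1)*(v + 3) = v^2 + 2*v - 3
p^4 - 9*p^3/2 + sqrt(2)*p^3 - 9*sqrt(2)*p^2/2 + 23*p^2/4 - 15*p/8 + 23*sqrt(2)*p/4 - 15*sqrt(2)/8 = (p - 5/2)*(p - 3/2)*(p - 1/2)*(p + sqrt(2))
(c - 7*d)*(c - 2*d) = c^2 - 9*c*d + 14*d^2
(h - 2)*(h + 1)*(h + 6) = h^3 + 5*h^2 - 8*h - 12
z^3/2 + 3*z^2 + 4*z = z*(z/2 + 1)*(z + 4)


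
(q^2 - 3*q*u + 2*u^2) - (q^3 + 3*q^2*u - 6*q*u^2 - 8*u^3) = -q^3 - 3*q^2*u + q^2 + 6*q*u^2 - 3*q*u + 8*u^3 + 2*u^2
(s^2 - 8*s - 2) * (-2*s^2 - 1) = -2*s^4 + 16*s^3 + 3*s^2 + 8*s + 2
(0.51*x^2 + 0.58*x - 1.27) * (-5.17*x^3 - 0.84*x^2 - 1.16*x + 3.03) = -2.6367*x^5 - 3.427*x^4 + 5.4871*x^3 + 1.9393*x^2 + 3.2306*x - 3.8481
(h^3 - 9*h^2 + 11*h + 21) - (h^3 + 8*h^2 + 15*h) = -17*h^2 - 4*h + 21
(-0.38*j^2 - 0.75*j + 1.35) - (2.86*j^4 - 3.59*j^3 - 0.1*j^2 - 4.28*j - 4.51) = -2.86*j^4 + 3.59*j^3 - 0.28*j^2 + 3.53*j + 5.86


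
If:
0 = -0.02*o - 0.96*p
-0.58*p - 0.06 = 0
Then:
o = 4.97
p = -0.10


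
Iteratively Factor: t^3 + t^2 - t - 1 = (t + 1)*(t^2 - 1) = (t - 1)*(t + 1)*(t + 1)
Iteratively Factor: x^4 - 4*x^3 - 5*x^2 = (x + 1)*(x^3 - 5*x^2) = (x - 5)*(x + 1)*(x^2) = x*(x - 5)*(x + 1)*(x)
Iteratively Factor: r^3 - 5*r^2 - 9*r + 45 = (r + 3)*(r^2 - 8*r + 15) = (r - 3)*(r + 3)*(r - 5)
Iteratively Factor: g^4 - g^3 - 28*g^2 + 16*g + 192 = (g - 4)*(g^3 + 3*g^2 - 16*g - 48) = (g - 4)*(g + 4)*(g^2 - g - 12) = (g - 4)*(g + 3)*(g + 4)*(g - 4)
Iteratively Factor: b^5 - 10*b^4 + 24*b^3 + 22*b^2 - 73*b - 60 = (b + 1)*(b^4 - 11*b^3 + 35*b^2 - 13*b - 60) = (b + 1)^2*(b^3 - 12*b^2 + 47*b - 60) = (b - 3)*(b + 1)^2*(b^2 - 9*b + 20) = (b - 4)*(b - 3)*(b + 1)^2*(b - 5)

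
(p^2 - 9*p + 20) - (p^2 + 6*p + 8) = 12 - 15*p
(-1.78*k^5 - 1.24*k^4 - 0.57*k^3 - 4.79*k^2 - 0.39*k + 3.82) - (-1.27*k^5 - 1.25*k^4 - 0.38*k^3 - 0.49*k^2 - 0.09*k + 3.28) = -0.51*k^5 + 0.01*k^4 - 0.19*k^3 - 4.3*k^2 - 0.3*k + 0.54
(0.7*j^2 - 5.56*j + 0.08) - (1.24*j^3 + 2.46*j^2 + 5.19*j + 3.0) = -1.24*j^3 - 1.76*j^2 - 10.75*j - 2.92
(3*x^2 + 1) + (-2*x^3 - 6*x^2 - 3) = -2*x^3 - 3*x^2 - 2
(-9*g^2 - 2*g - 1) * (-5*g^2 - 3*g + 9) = 45*g^4 + 37*g^3 - 70*g^2 - 15*g - 9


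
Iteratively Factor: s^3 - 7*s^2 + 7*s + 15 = (s - 5)*(s^2 - 2*s - 3) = (s - 5)*(s + 1)*(s - 3)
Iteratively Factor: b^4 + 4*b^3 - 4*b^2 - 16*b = (b + 2)*(b^3 + 2*b^2 - 8*b) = (b - 2)*(b + 2)*(b^2 + 4*b) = (b - 2)*(b + 2)*(b + 4)*(b)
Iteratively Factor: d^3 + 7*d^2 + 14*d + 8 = (d + 4)*(d^2 + 3*d + 2) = (d + 2)*(d + 4)*(d + 1)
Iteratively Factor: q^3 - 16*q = (q + 4)*(q^2 - 4*q) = (q - 4)*(q + 4)*(q)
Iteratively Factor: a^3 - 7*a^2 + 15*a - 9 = (a - 3)*(a^2 - 4*a + 3) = (a - 3)*(a - 1)*(a - 3)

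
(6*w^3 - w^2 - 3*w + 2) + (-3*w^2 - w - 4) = 6*w^3 - 4*w^2 - 4*w - 2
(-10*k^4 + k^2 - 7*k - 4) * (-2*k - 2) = 20*k^5 + 20*k^4 - 2*k^3 + 12*k^2 + 22*k + 8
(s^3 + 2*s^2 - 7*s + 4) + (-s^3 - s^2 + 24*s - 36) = s^2 + 17*s - 32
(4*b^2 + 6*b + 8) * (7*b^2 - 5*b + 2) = 28*b^4 + 22*b^3 + 34*b^2 - 28*b + 16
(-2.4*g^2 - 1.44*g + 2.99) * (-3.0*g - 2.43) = 7.2*g^3 + 10.152*g^2 - 5.4708*g - 7.2657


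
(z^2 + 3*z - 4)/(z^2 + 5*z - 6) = (z + 4)/(z + 6)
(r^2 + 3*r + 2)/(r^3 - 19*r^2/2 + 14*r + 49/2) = 2*(r + 2)/(2*r^2 - 21*r + 49)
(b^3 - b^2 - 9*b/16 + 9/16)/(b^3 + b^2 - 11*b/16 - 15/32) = 2*(4*b^2 - b - 3)/(8*b^2 + 14*b + 5)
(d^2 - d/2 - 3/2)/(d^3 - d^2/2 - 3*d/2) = 1/d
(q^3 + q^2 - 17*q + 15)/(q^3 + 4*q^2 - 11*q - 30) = (q - 1)/(q + 2)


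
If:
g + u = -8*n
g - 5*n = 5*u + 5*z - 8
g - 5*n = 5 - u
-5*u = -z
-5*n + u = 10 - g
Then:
No Solution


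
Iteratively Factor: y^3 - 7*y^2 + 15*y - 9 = (y - 1)*(y^2 - 6*y + 9) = (y - 3)*(y - 1)*(y - 3)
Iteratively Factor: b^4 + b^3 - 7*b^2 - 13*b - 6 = (b + 2)*(b^3 - b^2 - 5*b - 3) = (b + 1)*(b + 2)*(b^2 - 2*b - 3) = (b + 1)^2*(b + 2)*(b - 3)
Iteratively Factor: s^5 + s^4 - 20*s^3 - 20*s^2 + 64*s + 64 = (s + 2)*(s^4 - s^3 - 18*s^2 + 16*s + 32) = (s - 2)*(s + 2)*(s^3 + s^2 - 16*s - 16) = (s - 4)*(s - 2)*(s + 2)*(s^2 + 5*s + 4) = (s - 4)*(s - 2)*(s + 1)*(s + 2)*(s + 4)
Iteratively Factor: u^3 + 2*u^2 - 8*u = (u)*(u^2 + 2*u - 8) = u*(u - 2)*(u + 4)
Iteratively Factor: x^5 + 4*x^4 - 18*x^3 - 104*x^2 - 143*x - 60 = (x + 4)*(x^4 - 18*x^2 - 32*x - 15) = (x + 3)*(x + 4)*(x^3 - 3*x^2 - 9*x - 5) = (x - 5)*(x + 3)*(x + 4)*(x^2 + 2*x + 1) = (x - 5)*(x + 1)*(x + 3)*(x + 4)*(x + 1)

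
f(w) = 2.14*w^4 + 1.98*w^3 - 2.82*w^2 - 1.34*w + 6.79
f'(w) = 8.56*w^3 + 5.94*w^2 - 5.64*w - 1.34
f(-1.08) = 5.37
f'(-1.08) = 0.90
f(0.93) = 6.30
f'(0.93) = 5.44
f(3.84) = 537.48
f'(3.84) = 549.29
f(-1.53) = 6.87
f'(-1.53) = -9.46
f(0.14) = 6.55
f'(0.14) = -1.99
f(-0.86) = 5.77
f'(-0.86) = 2.46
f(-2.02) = 17.30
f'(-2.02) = -36.26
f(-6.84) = 3934.62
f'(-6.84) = -2424.17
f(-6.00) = 2259.07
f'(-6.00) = -1602.62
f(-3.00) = 105.31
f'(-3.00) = -162.08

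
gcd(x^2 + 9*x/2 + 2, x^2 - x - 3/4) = x + 1/2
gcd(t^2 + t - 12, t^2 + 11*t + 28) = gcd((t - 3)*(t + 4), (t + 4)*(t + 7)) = t + 4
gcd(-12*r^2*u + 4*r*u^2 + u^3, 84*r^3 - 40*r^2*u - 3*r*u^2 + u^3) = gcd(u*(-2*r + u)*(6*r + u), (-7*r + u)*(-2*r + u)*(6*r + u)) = 12*r^2 - 4*r*u - u^2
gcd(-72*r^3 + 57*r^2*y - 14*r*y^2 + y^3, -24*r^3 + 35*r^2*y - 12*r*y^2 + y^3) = 24*r^2 - 11*r*y + y^2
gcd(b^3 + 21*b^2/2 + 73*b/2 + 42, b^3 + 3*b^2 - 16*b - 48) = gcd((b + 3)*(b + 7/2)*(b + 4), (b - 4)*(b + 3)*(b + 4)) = b^2 + 7*b + 12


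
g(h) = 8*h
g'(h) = 8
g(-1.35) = -10.80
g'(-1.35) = 8.00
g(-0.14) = -1.12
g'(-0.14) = 8.00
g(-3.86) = -30.88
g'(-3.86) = 8.00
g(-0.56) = -4.48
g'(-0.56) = 8.00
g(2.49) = 19.92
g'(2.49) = 8.00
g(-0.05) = -0.40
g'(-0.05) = 8.00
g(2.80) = 22.40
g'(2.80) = 8.00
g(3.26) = 26.08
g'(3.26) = 8.00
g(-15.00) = -120.00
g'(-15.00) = 8.00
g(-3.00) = -24.00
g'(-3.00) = 8.00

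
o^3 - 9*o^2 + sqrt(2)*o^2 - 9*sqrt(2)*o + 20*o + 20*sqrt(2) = (o - 5)*(o - 4)*(o + sqrt(2))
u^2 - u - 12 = (u - 4)*(u + 3)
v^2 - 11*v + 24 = (v - 8)*(v - 3)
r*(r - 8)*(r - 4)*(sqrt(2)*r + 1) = sqrt(2)*r^4 - 12*sqrt(2)*r^3 + r^3 - 12*r^2 + 32*sqrt(2)*r^2 + 32*r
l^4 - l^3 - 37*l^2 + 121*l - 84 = (l - 4)*(l - 3)*(l - 1)*(l + 7)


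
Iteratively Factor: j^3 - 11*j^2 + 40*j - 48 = (j - 4)*(j^2 - 7*j + 12) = (j - 4)^2*(j - 3)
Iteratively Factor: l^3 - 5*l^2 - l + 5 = (l + 1)*(l^2 - 6*l + 5) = (l - 1)*(l + 1)*(l - 5)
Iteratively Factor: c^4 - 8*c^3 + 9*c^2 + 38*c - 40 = (c - 1)*(c^3 - 7*c^2 + 2*c + 40) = (c - 4)*(c - 1)*(c^2 - 3*c - 10) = (c - 4)*(c - 1)*(c + 2)*(c - 5)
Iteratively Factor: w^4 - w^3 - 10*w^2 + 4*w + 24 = (w + 2)*(w^3 - 3*w^2 - 4*w + 12) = (w - 2)*(w + 2)*(w^2 - w - 6) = (w - 2)*(w + 2)^2*(w - 3)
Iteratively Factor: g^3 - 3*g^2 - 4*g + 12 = (g + 2)*(g^2 - 5*g + 6) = (g - 3)*(g + 2)*(g - 2)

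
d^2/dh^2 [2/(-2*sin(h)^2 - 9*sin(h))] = 2*(16*sin(h) + 54 + 57/sin(h) - 108/sin(h)^2 - 162/sin(h)^3)/(2*sin(h) + 9)^3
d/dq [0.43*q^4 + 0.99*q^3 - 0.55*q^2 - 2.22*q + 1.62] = 1.72*q^3 + 2.97*q^2 - 1.1*q - 2.22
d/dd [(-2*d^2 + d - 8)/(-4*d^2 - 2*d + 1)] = (8*d^2 - 68*d - 15)/(16*d^4 + 16*d^3 - 4*d^2 - 4*d + 1)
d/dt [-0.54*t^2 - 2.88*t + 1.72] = -1.08*t - 2.88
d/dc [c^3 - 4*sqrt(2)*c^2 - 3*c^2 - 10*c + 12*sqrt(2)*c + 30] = 3*c^2 - 8*sqrt(2)*c - 6*c - 10 + 12*sqrt(2)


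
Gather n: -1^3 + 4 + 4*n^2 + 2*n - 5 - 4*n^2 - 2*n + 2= 0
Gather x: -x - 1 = -x - 1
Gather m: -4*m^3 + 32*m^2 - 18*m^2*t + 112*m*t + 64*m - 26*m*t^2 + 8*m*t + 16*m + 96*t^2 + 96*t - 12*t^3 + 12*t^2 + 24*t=-4*m^3 + m^2*(32 - 18*t) + m*(-26*t^2 + 120*t + 80) - 12*t^3 + 108*t^2 + 120*t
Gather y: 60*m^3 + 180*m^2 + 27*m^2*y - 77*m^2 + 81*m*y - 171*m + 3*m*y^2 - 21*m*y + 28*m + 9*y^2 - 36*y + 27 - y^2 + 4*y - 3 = 60*m^3 + 103*m^2 - 143*m + y^2*(3*m + 8) + y*(27*m^2 + 60*m - 32) + 24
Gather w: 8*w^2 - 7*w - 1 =8*w^2 - 7*w - 1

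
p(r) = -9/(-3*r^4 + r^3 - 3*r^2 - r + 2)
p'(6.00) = 0.00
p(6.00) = 0.00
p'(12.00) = 0.00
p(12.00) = 0.00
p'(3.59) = -0.02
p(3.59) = 0.02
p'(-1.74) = 0.51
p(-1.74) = 0.24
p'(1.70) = -0.68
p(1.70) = 0.32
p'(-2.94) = 0.04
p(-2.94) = 0.03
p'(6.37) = -0.00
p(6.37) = 0.00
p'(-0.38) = 6.38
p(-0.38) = -4.92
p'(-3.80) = 0.01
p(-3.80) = 0.01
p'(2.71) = -0.08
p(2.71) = 0.05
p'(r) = -9*(12*r^3 - 3*r^2 + 6*r + 1)/(-3*r^4 + r^3 - 3*r^2 - r + 2)^2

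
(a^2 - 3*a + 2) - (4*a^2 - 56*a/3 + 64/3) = -3*a^2 + 47*a/3 - 58/3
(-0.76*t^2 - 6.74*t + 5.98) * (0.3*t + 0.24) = -0.228*t^3 - 2.2044*t^2 + 0.1764*t + 1.4352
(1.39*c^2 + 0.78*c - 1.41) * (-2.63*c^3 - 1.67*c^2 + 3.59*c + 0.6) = -3.6557*c^5 - 4.3727*c^4 + 7.3958*c^3 + 5.9889*c^2 - 4.5939*c - 0.846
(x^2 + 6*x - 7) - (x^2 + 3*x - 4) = 3*x - 3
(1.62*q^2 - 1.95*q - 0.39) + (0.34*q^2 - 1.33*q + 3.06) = 1.96*q^2 - 3.28*q + 2.67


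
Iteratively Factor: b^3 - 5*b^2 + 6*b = (b)*(b^2 - 5*b + 6) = b*(b - 2)*(b - 3)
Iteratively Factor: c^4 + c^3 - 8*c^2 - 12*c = (c + 2)*(c^3 - c^2 - 6*c) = c*(c + 2)*(c^2 - c - 6) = c*(c - 3)*(c + 2)*(c + 2)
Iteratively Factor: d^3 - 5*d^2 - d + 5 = (d - 5)*(d^2 - 1) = (d - 5)*(d + 1)*(d - 1)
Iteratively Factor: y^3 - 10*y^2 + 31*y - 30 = (y - 5)*(y^2 - 5*y + 6) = (y - 5)*(y - 3)*(y - 2)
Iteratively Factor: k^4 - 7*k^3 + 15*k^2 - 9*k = (k - 3)*(k^3 - 4*k^2 + 3*k) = k*(k - 3)*(k^2 - 4*k + 3) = k*(k - 3)*(k - 1)*(k - 3)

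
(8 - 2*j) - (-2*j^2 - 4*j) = 2*j^2 + 2*j + 8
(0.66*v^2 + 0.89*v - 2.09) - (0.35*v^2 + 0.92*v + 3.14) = 0.31*v^2 - 0.03*v - 5.23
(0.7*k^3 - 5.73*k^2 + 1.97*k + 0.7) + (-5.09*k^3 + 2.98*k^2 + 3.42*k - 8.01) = -4.39*k^3 - 2.75*k^2 + 5.39*k - 7.31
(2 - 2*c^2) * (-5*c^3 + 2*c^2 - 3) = 10*c^5 - 4*c^4 - 10*c^3 + 10*c^2 - 6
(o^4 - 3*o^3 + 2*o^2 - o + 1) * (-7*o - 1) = -7*o^5 + 20*o^4 - 11*o^3 + 5*o^2 - 6*o - 1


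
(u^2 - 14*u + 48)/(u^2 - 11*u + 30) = (u - 8)/(u - 5)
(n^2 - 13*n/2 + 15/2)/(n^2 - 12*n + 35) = (n - 3/2)/(n - 7)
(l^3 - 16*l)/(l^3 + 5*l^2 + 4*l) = (l - 4)/(l + 1)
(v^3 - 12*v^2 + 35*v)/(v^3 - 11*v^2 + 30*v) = (v - 7)/(v - 6)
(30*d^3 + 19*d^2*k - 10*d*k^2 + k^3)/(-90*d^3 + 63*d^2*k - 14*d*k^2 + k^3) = (-d - k)/(3*d - k)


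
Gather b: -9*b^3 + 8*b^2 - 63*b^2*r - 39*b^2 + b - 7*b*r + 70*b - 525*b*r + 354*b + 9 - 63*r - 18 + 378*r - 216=-9*b^3 + b^2*(-63*r - 31) + b*(425 - 532*r) + 315*r - 225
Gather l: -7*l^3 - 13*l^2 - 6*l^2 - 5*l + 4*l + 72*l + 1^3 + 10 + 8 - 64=-7*l^3 - 19*l^2 + 71*l - 45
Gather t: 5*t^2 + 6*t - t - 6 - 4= 5*t^2 + 5*t - 10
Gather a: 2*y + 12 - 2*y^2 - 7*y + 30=-2*y^2 - 5*y + 42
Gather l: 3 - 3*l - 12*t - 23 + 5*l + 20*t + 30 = 2*l + 8*t + 10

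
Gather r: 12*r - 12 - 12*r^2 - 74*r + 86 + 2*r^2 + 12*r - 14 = -10*r^2 - 50*r + 60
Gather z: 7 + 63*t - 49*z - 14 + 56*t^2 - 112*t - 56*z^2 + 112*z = 56*t^2 - 49*t - 56*z^2 + 63*z - 7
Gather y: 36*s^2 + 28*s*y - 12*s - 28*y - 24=36*s^2 - 12*s + y*(28*s - 28) - 24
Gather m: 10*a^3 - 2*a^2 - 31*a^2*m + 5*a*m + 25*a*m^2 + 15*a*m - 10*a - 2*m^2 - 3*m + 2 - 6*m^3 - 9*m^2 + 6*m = 10*a^3 - 2*a^2 - 10*a - 6*m^3 + m^2*(25*a - 11) + m*(-31*a^2 + 20*a + 3) + 2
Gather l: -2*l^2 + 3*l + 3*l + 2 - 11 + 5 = -2*l^2 + 6*l - 4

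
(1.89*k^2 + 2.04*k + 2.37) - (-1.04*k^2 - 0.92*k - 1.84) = 2.93*k^2 + 2.96*k + 4.21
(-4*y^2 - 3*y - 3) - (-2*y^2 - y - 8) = -2*y^2 - 2*y + 5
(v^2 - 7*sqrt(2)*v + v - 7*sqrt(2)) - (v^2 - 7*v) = -7*sqrt(2)*v + 8*v - 7*sqrt(2)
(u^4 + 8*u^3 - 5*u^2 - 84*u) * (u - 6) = u^5 + 2*u^4 - 53*u^3 - 54*u^2 + 504*u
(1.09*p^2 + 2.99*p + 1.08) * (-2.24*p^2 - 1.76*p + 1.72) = -2.4416*p^4 - 8.616*p^3 - 5.8068*p^2 + 3.242*p + 1.8576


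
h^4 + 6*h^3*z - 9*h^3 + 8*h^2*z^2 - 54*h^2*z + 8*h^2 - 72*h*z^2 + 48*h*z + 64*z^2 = (h - 8)*(h - 1)*(h + 2*z)*(h + 4*z)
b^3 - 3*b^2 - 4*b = b*(b - 4)*(b + 1)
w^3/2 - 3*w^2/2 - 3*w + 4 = (w/2 + 1)*(w - 4)*(w - 1)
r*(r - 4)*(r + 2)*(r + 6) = r^4 + 4*r^3 - 20*r^2 - 48*r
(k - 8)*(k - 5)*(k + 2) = k^3 - 11*k^2 + 14*k + 80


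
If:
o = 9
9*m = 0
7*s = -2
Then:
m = 0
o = 9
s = -2/7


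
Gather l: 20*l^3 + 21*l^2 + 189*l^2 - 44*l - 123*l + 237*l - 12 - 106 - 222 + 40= 20*l^3 + 210*l^2 + 70*l - 300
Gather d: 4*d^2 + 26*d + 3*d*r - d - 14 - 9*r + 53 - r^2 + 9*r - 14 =4*d^2 + d*(3*r + 25) - r^2 + 25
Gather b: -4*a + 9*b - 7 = -4*a + 9*b - 7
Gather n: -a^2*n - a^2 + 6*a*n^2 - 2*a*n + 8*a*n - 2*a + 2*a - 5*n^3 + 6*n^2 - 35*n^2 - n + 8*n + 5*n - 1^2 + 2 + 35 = -a^2 - 5*n^3 + n^2*(6*a - 29) + n*(-a^2 + 6*a + 12) + 36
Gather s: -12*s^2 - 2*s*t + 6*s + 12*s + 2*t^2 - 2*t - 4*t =-12*s^2 + s*(18 - 2*t) + 2*t^2 - 6*t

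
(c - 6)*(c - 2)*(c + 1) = c^3 - 7*c^2 + 4*c + 12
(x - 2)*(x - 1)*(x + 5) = x^3 + 2*x^2 - 13*x + 10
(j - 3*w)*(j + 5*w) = j^2 + 2*j*w - 15*w^2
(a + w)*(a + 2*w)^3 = a^4 + 7*a^3*w + 18*a^2*w^2 + 20*a*w^3 + 8*w^4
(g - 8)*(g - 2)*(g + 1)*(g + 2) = g^4 - 7*g^3 - 12*g^2 + 28*g + 32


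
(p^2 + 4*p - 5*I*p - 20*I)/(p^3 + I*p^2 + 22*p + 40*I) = (p + 4)/(p^2 + 6*I*p - 8)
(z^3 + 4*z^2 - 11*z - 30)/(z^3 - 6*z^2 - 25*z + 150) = (z^2 - z - 6)/(z^2 - 11*z + 30)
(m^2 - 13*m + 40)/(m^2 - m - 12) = (-m^2 + 13*m - 40)/(-m^2 + m + 12)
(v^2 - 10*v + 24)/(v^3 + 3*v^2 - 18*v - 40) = (v - 6)/(v^2 + 7*v + 10)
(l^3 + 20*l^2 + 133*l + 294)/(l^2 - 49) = (l^2 + 13*l + 42)/(l - 7)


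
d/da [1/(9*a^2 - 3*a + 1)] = 3*(1 - 6*a)/(9*a^2 - 3*a + 1)^2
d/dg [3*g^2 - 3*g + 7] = 6*g - 3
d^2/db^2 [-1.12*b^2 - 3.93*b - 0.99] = -2.24000000000000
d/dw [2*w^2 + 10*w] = 4*w + 10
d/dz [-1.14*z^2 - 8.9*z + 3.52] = -2.28*z - 8.9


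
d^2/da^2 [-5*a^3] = -30*a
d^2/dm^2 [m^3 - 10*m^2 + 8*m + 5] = 6*m - 20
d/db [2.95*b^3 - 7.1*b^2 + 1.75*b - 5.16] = 8.85*b^2 - 14.2*b + 1.75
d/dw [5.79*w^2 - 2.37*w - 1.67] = 11.58*w - 2.37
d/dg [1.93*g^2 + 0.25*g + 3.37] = 3.86*g + 0.25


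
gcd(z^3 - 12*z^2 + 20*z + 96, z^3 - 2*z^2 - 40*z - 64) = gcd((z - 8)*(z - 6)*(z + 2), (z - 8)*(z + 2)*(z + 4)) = z^2 - 6*z - 16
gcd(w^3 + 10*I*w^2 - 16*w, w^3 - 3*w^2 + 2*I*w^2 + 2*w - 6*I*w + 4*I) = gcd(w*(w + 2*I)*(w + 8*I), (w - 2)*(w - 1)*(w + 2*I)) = w + 2*I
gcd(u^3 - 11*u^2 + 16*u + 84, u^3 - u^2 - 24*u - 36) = u^2 - 4*u - 12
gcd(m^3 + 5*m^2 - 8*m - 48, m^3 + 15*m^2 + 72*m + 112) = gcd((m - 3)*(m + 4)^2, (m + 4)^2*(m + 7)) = m^2 + 8*m + 16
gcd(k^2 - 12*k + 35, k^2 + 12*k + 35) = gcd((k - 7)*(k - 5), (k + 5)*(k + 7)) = 1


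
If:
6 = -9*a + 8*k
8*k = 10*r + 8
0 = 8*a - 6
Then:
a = 3/4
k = 51/32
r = 19/40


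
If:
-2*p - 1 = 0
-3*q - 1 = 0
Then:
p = -1/2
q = -1/3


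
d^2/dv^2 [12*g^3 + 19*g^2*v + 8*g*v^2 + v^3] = 16*g + 6*v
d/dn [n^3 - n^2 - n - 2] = 3*n^2 - 2*n - 1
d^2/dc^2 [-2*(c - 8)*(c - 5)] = -4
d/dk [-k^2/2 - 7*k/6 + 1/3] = -k - 7/6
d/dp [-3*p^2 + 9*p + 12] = 9 - 6*p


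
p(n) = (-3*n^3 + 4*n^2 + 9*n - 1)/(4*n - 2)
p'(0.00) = -3.50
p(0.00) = 0.50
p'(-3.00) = 5.04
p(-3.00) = -6.36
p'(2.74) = -3.69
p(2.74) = -0.90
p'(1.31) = -2.91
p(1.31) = 3.37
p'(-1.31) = 2.28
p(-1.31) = -0.11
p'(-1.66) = 2.89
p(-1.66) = -1.02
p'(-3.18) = 5.32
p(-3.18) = -7.29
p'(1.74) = -2.66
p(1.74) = 2.21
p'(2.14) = -2.97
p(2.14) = 1.09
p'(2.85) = -3.84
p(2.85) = -1.31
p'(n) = (-9*n^2 + 8*n + 9)/(4*n - 2) - 4*(-3*n^3 + 4*n^2 + 9*n - 1)/(4*n - 2)^2 = (-12*n^3 + 17*n^2 - 8*n - 7)/(2*(4*n^2 - 4*n + 1))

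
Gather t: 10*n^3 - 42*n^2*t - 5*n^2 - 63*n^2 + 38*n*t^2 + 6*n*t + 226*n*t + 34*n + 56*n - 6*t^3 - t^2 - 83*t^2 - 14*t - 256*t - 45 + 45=10*n^3 - 68*n^2 + 90*n - 6*t^3 + t^2*(38*n - 84) + t*(-42*n^2 + 232*n - 270)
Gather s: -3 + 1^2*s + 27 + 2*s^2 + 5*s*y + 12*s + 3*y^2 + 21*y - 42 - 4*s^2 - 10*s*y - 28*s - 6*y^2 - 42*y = -2*s^2 + s*(-5*y - 15) - 3*y^2 - 21*y - 18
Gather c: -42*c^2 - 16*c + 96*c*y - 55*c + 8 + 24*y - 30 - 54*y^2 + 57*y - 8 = -42*c^2 + c*(96*y - 71) - 54*y^2 + 81*y - 30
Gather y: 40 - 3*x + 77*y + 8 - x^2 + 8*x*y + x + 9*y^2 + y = -x^2 - 2*x + 9*y^2 + y*(8*x + 78) + 48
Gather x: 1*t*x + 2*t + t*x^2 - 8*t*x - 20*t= t*x^2 - 7*t*x - 18*t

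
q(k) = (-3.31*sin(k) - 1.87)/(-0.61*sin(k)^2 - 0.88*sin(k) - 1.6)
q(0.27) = 1.47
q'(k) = (1.22*sin(k)*cos(k) + 0.88*cos(k))*(-3.31*sin(k) - 1.87)/(-0.61*sin(k)^2 - 0.88*sin(k) - 1.6)^2 - 3.31*cos(k)/(-0.61*sin(k)^2 - 0.88*sin(k) - 1.6)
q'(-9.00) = -2.15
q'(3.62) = -2.16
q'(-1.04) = 1.24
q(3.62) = 0.26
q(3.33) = 0.86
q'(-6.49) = 1.89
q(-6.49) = 0.82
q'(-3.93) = -0.11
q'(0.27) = 0.79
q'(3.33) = -1.86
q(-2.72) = 0.38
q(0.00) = 1.17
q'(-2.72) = -2.15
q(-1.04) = -0.76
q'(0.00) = 1.43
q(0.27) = 1.47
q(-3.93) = 1.67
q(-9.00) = 0.38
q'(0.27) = 0.79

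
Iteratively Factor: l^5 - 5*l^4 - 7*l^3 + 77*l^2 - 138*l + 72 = (l - 1)*(l^4 - 4*l^3 - 11*l^2 + 66*l - 72) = (l - 3)*(l - 1)*(l^3 - l^2 - 14*l + 24) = (l - 3)*(l - 1)*(l + 4)*(l^2 - 5*l + 6) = (l - 3)*(l - 2)*(l - 1)*(l + 4)*(l - 3)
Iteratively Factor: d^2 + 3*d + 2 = (d + 1)*(d + 2)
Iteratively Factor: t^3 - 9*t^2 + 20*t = (t - 4)*(t^2 - 5*t) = (t - 5)*(t - 4)*(t)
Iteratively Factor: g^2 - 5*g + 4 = (g - 1)*(g - 4)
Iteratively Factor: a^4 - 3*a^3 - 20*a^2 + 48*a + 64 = (a + 1)*(a^3 - 4*a^2 - 16*a + 64) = (a + 1)*(a + 4)*(a^2 - 8*a + 16) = (a - 4)*(a + 1)*(a + 4)*(a - 4)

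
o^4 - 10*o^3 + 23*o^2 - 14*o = o*(o - 7)*(o - 2)*(o - 1)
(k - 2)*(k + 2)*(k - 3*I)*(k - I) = k^4 - 4*I*k^3 - 7*k^2 + 16*I*k + 12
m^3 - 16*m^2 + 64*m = m*(m - 8)^2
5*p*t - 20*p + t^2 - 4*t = (5*p + t)*(t - 4)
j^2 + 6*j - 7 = (j - 1)*(j + 7)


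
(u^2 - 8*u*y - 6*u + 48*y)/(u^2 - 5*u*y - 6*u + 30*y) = (-u + 8*y)/(-u + 5*y)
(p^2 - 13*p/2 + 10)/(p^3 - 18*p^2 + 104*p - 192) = (p - 5/2)/(p^2 - 14*p + 48)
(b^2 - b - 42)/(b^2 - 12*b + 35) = (b + 6)/(b - 5)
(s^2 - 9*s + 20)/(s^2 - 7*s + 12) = (s - 5)/(s - 3)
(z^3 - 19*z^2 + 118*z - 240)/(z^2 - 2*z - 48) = (z^2 - 11*z + 30)/(z + 6)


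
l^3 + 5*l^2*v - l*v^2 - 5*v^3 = (l - v)*(l + v)*(l + 5*v)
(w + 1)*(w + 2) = w^2 + 3*w + 2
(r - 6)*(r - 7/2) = r^2 - 19*r/2 + 21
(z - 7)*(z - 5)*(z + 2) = z^3 - 10*z^2 + 11*z + 70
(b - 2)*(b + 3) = b^2 + b - 6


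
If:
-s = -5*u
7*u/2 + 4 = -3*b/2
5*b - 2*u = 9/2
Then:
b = 31/82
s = -535/82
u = -107/82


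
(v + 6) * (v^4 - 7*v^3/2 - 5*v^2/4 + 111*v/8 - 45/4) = v^5 + 5*v^4/2 - 89*v^3/4 + 51*v^2/8 + 72*v - 135/2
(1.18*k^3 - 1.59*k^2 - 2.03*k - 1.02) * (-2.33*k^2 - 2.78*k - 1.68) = -2.7494*k^5 + 0.424300000000001*k^4 + 7.1677*k^3 + 10.6912*k^2 + 6.246*k + 1.7136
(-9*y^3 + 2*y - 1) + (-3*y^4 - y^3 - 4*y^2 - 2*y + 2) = -3*y^4 - 10*y^3 - 4*y^2 + 1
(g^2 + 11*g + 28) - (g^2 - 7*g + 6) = 18*g + 22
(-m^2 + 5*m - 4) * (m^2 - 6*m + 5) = -m^4 + 11*m^3 - 39*m^2 + 49*m - 20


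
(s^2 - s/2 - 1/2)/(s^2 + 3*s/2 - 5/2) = (2*s + 1)/(2*s + 5)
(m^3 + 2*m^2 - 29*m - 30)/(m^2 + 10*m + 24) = (m^2 - 4*m - 5)/(m + 4)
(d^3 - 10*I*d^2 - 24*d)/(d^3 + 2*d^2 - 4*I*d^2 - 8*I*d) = (d - 6*I)/(d + 2)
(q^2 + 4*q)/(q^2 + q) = (q + 4)/(q + 1)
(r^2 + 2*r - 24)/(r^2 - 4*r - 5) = (-r^2 - 2*r + 24)/(-r^2 + 4*r + 5)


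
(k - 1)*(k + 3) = k^2 + 2*k - 3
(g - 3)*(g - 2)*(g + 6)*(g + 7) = g^4 + 8*g^3 - 17*g^2 - 132*g + 252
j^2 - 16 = (j - 4)*(j + 4)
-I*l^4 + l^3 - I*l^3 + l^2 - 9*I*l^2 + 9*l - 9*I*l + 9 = (l - 3*I)*(l + I)*(l + 3*I)*(-I*l - I)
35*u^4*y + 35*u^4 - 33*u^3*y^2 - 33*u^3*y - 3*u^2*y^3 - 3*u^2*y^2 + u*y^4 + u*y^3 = (-7*u + y)*(-u + y)*(5*u + y)*(u*y + u)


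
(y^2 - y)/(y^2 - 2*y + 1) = y/(y - 1)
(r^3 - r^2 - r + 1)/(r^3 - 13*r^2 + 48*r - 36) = (r^2 - 1)/(r^2 - 12*r + 36)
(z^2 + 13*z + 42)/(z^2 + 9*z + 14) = (z + 6)/(z + 2)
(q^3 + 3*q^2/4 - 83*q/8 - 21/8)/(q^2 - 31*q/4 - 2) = (2*q^2 + q - 21)/(2*(q - 8))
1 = 1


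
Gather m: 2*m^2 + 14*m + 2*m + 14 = 2*m^2 + 16*m + 14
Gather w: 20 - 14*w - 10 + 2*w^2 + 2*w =2*w^2 - 12*w + 10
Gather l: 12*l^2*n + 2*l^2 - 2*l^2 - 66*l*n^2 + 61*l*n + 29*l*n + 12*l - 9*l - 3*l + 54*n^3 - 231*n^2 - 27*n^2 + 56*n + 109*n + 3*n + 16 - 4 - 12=12*l^2*n + l*(-66*n^2 + 90*n) + 54*n^3 - 258*n^2 + 168*n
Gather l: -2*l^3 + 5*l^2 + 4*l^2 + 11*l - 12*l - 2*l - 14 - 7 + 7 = -2*l^3 + 9*l^2 - 3*l - 14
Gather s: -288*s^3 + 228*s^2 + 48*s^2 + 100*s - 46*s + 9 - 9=-288*s^3 + 276*s^2 + 54*s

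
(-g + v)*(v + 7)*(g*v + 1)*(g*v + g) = -g^3*v^3 - 8*g^3*v^2 - 7*g^3*v + g^2*v^4 + 8*g^2*v^3 + 6*g^2*v^2 - 8*g^2*v - 7*g^2 + g*v^3 + 8*g*v^2 + 7*g*v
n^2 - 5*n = n*(n - 5)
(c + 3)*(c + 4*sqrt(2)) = c^2 + 3*c + 4*sqrt(2)*c + 12*sqrt(2)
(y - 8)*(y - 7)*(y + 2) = y^3 - 13*y^2 + 26*y + 112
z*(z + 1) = z^2 + z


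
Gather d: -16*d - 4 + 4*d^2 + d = 4*d^2 - 15*d - 4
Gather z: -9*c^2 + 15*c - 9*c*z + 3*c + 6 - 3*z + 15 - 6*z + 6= -9*c^2 + 18*c + z*(-9*c - 9) + 27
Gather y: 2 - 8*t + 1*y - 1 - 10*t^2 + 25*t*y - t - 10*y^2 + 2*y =-10*t^2 - 9*t - 10*y^2 + y*(25*t + 3) + 1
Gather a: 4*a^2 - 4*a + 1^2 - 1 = 4*a^2 - 4*a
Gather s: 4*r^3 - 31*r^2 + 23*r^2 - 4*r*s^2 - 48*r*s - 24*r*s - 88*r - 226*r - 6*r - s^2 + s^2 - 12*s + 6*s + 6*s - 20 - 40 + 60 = 4*r^3 - 8*r^2 - 4*r*s^2 - 72*r*s - 320*r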